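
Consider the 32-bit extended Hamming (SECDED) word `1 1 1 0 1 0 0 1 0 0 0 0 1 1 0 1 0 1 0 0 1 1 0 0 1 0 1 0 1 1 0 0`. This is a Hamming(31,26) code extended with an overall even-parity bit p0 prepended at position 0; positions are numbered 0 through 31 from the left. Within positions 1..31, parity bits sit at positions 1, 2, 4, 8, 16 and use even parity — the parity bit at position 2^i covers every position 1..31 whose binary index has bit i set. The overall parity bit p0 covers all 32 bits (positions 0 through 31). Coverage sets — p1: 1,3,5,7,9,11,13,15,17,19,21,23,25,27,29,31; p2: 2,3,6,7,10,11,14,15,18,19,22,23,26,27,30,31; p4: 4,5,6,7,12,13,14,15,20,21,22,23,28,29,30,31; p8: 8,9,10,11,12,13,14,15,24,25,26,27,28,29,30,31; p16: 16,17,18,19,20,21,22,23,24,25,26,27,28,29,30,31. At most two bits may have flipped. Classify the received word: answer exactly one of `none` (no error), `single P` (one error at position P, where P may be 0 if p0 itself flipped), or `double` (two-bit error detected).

s1: b1⊕b3⊕b5⊕b7⊕b9⊕b11⊕b13⊕b15⊕b17⊕b19⊕b21⊕b23⊕b25⊕b27⊕b29⊕b31 = 1⊕0⊕0⊕1⊕0⊕0⊕1⊕1⊕1⊕0⊕1⊕0⊕0⊕0⊕1⊕0 = 1
s2: b2⊕b3⊕b6⊕b7⊕b10⊕b11⊕b14⊕b15⊕b18⊕b19⊕b22⊕b23⊕b26⊕b27⊕b30⊕b31 = 1⊕0⊕0⊕1⊕0⊕0⊕0⊕1⊕0⊕0⊕0⊕0⊕1⊕0⊕0⊕0 = 0
s4: b4⊕b5⊕b6⊕b7⊕b12⊕b13⊕b14⊕b15⊕b20⊕b21⊕b22⊕b23⊕b28⊕b29⊕b30⊕b31 = 1⊕0⊕0⊕1⊕1⊕1⊕0⊕1⊕1⊕1⊕0⊕0⊕1⊕1⊕0⊕0 = 1
s8: b8⊕b9⊕b10⊕b11⊕b12⊕b13⊕b14⊕b15⊕b24⊕b25⊕b26⊕b27⊕b28⊕b29⊕b30⊕b31 = 0⊕0⊕0⊕0⊕1⊕1⊕0⊕1⊕1⊕0⊕1⊕0⊕1⊕1⊕0⊕0 = 1
s16: b16⊕b17⊕b18⊕b19⊕b20⊕b21⊕b22⊕b23⊕b24⊕b25⊕b26⊕b27⊕b28⊕b29⊕b30⊕b31 = 0⊕1⊕0⊕0⊕1⊕1⊕0⊕0⊕1⊕0⊕1⊕0⊕1⊕1⊕0⊕0 = 1
Syndrome (s16...s1) = 11101 → position 29.
Overall parity (XOR of all 32 bits, including p0): 1⊕1⊕1⊕0⊕1⊕0⊕0⊕1⊕0⊕0⊕0⊕0⊕1⊕1⊕0⊕1⊕0⊕1⊕0⊕0⊕1⊕1⊕0⊕0⊕1⊕0⊕1⊕0⊕1⊕1⊕0⊕0 = 1
Overall=1, syndrome position=29 → single-bit error at position 29.

single 29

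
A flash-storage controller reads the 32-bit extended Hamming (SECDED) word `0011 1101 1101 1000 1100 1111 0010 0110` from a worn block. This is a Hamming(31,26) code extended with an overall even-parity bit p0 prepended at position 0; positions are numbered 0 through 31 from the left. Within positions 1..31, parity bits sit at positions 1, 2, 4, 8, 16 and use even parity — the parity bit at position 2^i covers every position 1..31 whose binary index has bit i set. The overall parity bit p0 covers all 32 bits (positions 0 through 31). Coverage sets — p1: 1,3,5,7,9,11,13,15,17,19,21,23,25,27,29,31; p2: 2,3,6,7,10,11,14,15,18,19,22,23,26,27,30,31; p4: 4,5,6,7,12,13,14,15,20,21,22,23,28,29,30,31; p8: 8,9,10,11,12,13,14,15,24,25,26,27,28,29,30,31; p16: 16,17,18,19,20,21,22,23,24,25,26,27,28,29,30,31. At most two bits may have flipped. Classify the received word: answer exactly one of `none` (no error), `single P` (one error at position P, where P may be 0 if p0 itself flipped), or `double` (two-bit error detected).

double

s1: b1⊕b3⊕b5⊕b7⊕b9⊕b11⊕b13⊕b15⊕b17⊕b19⊕b21⊕b23⊕b25⊕b27⊕b29⊕b31 = 0⊕1⊕1⊕1⊕1⊕1⊕0⊕0⊕1⊕0⊕1⊕1⊕0⊕0⊕1⊕0 = 1
s2: b2⊕b3⊕b6⊕b7⊕b10⊕b11⊕b14⊕b15⊕b18⊕b19⊕b22⊕b23⊕b26⊕b27⊕b30⊕b31 = 1⊕1⊕0⊕1⊕0⊕1⊕0⊕0⊕0⊕0⊕1⊕1⊕1⊕0⊕1⊕0 = 0
s4: b4⊕b5⊕b6⊕b7⊕b12⊕b13⊕b14⊕b15⊕b20⊕b21⊕b22⊕b23⊕b28⊕b29⊕b30⊕b31 = 1⊕1⊕0⊕1⊕1⊕0⊕0⊕0⊕1⊕1⊕1⊕1⊕0⊕1⊕1⊕0 = 0
s8: b8⊕b9⊕b10⊕b11⊕b12⊕b13⊕b14⊕b15⊕b24⊕b25⊕b26⊕b27⊕b28⊕b29⊕b30⊕b31 = 1⊕1⊕0⊕1⊕1⊕0⊕0⊕0⊕0⊕0⊕1⊕0⊕0⊕1⊕1⊕0 = 1
s16: b16⊕b17⊕b18⊕b19⊕b20⊕b21⊕b22⊕b23⊕b24⊕b25⊕b26⊕b27⊕b28⊕b29⊕b30⊕b31 = 1⊕1⊕0⊕0⊕1⊕1⊕1⊕1⊕0⊕0⊕1⊕0⊕0⊕1⊕1⊕0 = 1
Syndrome (s16...s1) = 11001 → position 25.
Overall parity (XOR of all 32 bits, including p0): 0⊕0⊕1⊕1⊕1⊕1⊕0⊕1⊕1⊕1⊕0⊕1⊕1⊕0⊕0⊕0⊕1⊕1⊕0⊕0⊕1⊕1⊕1⊕1⊕0⊕0⊕1⊕0⊕0⊕1⊕1⊕0 = 0
Overall=0, syndrome position=25 → double-bit error detected (uncorrectable).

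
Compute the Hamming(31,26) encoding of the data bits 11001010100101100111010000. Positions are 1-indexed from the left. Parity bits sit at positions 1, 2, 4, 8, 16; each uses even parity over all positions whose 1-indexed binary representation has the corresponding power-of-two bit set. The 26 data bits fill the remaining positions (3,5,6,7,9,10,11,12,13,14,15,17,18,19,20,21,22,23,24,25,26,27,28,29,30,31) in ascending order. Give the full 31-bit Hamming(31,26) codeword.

0110100010101001101100111010000

Place data bits at non-power-of-two positions: b3=1, b5=1, b6=0, b7=0, b9=1, b10=0, b11=1, b12=0, b13=1, b14=0, b15=0, b17=1, b18=0, b19=1, b20=1, b21=0, b22=0, b23=1, b24=1, b25=1, b26=0, b27=1, b28=0, b29=0, b30=0, b31=0.
p1 = XOR of data positions {3,5,7,9,11,13,15,17,19,21,23,25,27,29,31} = 1⊕1⊕0⊕1⊕1⊕1⊕0⊕1⊕1⊕0⊕1⊕1⊕1⊕0⊕0 = 0
p2 = XOR of data positions {3,6,7,10,11,14,15,18,19,22,23,26,27,30,31} = 1⊕0⊕0⊕0⊕1⊕0⊕0⊕0⊕1⊕0⊕1⊕0⊕1⊕0⊕0 = 1
p4 = XOR of data positions {5,6,7,12,13,14,15,20,21,22,23,28,29,30,31} = 1⊕0⊕0⊕0⊕1⊕0⊕0⊕1⊕0⊕0⊕1⊕0⊕0⊕0⊕0 = 0
p8 = XOR of data positions {9,10,11,12,13,14,15,24,25,26,27,28,29,30,31} = 1⊕0⊕1⊕0⊕1⊕0⊕0⊕1⊕1⊕0⊕1⊕0⊕0⊕0⊕0 = 0
p16 = XOR of data positions {17,18,19,20,21,22,23,24,25,26,27,28,29,30,31} = 1⊕0⊕1⊕1⊕0⊕0⊕1⊕1⊕1⊕0⊕1⊕0⊕0⊕0⊕0 = 1
Codeword b1..b31 = 0110100010101001101100111010000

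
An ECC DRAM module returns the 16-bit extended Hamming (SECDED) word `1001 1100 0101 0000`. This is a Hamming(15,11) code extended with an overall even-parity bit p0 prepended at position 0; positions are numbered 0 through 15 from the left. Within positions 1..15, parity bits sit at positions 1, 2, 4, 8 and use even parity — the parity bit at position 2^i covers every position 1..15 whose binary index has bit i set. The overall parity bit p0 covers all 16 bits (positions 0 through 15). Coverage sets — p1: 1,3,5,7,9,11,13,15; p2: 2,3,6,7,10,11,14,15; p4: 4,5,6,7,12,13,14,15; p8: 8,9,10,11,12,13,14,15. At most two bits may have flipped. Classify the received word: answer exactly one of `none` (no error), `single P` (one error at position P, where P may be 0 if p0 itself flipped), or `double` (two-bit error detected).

s1: b1⊕b3⊕b5⊕b7⊕b9⊕b11⊕b13⊕b15 = 0⊕1⊕1⊕0⊕1⊕1⊕0⊕0 = 0
s2: b2⊕b3⊕b6⊕b7⊕b10⊕b11⊕b14⊕b15 = 0⊕1⊕0⊕0⊕0⊕1⊕0⊕0 = 0
s4: b4⊕b5⊕b6⊕b7⊕b12⊕b13⊕b14⊕b15 = 1⊕1⊕0⊕0⊕0⊕0⊕0⊕0 = 0
s8: b8⊕b9⊕b10⊕b11⊕b12⊕b13⊕b14⊕b15 = 0⊕1⊕0⊕1⊕0⊕0⊕0⊕0 = 0
Syndrome (s8...s1) = 0000 → position 0 (no error).
Overall parity (XOR of all 16 bits, including p0): 1⊕0⊕0⊕1⊕1⊕1⊕0⊕0⊕0⊕1⊕0⊕1⊕0⊕0⊕0⊕0 = 0
Overall=0, syndrome position=0 → no error.

none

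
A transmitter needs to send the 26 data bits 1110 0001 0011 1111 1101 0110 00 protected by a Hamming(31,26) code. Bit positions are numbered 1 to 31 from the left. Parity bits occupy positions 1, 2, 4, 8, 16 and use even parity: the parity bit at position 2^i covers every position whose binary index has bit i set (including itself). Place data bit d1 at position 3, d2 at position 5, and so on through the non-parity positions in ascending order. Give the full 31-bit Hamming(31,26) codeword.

1011110100010010111111101011000

Place data bits at non-power-of-two positions: b3=1, b5=1, b6=1, b7=0, b9=0, b10=0, b11=0, b12=1, b13=0, b14=0, b15=1, b17=1, b18=1, b19=1, b20=1, b21=1, b22=1, b23=1, b24=0, b25=1, b26=0, b27=1, b28=1, b29=0, b30=0, b31=0.
p1 = XOR of data positions {3,5,7,9,11,13,15,17,19,21,23,25,27,29,31} = 1⊕1⊕0⊕0⊕0⊕0⊕1⊕1⊕1⊕1⊕1⊕1⊕1⊕0⊕0 = 1
p2 = XOR of data positions {3,6,7,10,11,14,15,18,19,22,23,26,27,30,31} = 1⊕1⊕0⊕0⊕0⊕0⊕1⊕1⊕1⊕1⊕1⊕0⊕1⊕0⊕0 = 0
p4 = XOR of data positions {5,6,7,12,13,14,15,20,21,22,23,28,29,30,31} = 1⊕1⊕0⊕1⊕0⊕0⊕1⊕1⊕1⊕1⊕1⊕1⊕0⊕0⊕0 = 1
p8 = XOR of data positions {9,10,11,12,13,14,15,24,25,26,27,28,29,30,31} = 0⊕0⊕0⊕1⊕0⊕0⊕1⊕0⊕1⊕0⊕1⊕1⊕0⊕0⊕0 = 1
p16 = XOR of data positions {17,18,19,20,21,22,23,24,25,26,27,28,29,30,31} = 1⊕1⊕1⊕1⊕1⊕1⊕1⊕0⊕1⊕0⊕1⊕1⊕0⊕0⊕0 = 0
Codeword b1..b31 = 1011110100010010111111101011000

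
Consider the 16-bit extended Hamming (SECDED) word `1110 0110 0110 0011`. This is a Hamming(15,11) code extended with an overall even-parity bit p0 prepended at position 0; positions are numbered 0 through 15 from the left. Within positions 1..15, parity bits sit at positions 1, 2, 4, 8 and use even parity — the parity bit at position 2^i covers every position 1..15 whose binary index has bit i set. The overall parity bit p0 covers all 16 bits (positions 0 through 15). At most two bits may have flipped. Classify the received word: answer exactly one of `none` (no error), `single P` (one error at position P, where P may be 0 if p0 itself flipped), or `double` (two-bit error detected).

single 2

s1: b1⊕b3⊕b5⊕b7⊕b9⊕b11⊕b13⊕b15 = 1⊕0⊕1⊕0⊕1⊕0⊕0⊕1 = 0
s2: b2⊕b3⊕b6⊕b7⊕b10⊕b11⊕b14⊕b15 = 1⊕0⊕1⊕0⊕1⊕0⊕1⊕1 = 1
s4: b4⊕b5⊕b6⊕b7⊕b12⊕b13⊕b14⊕b15 = 0⊕1⊕1⊕0⊕0⊕0⊕1⊕1 = 0
s8: b8⊕b9⊕b10⊕b11⊕b12⊕b13⊕b14⊕b15 = 0⊕1⊕1⊕0⊕0⊕0⊕1⊕1 = 0
Syndrome (s8...s1) = 0010 → position 2.
Overall parity (XOR of all 16 bits, including p0): 1⊕1⊕1⊕0⊕0⊕1⊕1⊕0⊕0⊕1⊕1⊕0⊕0⊕0⊕1⊕1 = 1
Overall=1, syndrome position=2 → single-bit error at position 2.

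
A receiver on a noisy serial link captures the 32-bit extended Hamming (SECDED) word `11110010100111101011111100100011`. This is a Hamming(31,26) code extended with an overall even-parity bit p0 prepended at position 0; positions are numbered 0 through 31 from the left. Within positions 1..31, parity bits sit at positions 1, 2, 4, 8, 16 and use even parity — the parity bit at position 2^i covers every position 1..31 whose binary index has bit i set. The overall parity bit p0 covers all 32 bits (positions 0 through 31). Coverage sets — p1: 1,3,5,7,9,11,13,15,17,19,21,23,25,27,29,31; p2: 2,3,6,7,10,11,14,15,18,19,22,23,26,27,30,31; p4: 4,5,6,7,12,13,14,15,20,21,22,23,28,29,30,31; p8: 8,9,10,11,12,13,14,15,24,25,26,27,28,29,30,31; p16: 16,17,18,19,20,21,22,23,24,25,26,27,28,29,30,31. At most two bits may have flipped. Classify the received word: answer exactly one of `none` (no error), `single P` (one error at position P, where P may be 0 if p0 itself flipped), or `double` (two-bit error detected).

s1: b1⊕b3⊕b5⊕b7⊕b9⊕b11⊕b13⊕b15⊕b17⊕b19⊕b21⊕b23⊕b25⊕b27⊕b29⊕b31 = 1⊕1⊕0⊕0⊕0⊕1⊕1⊕0⊕0⊕1⊕1⊕1⊕0⊕0⊕0⊕1 = 0
s2: b2⊕b3⊕b6⊕b7⊕b10⊕b11⊕b14⊕b15⊕b18⊕b19⊕b22⊕b23⊕b26⊕b27⊕b30⊕b31 = 1⊕1⊕1⊕0⊕0⊕1⊕1⊕0⊕1⊕1⊕1⊕1⊕1⊕0⊕1⊕1 = 0
s4: b4⊕b5⊕b6⊕b7⊕b12⊕b13⊕b14⊕b15⊕b20⊕b21⊕b22⊕b23⊕b28⊕b29⊕b30⊕b31 = 0⊕0⊕1⊕0⊕1⊕1⊕1⊕0⊕1⊕1⊕1⊕1⊕0⊕0⊕1⊕1 = 0
s8: b8⊕b9⊕b10⊕b11⊕b12⊕b13⊕b14⊕b15⊕b24⊕b25⊕b26⊕b27⊕b28⊕b29⊕b30⊕b31 = 1⊕0⊕0⊕1⊕1⊕1⊕1⊕0⊕0⊕0⊕1⊕0⊕0⊕0⊕1⊕1 = 0
s16: b16⊕b17⊕b18⊕b19⊕b20⊕b21⊕b22⊕b23⊕b24⊕b25⊕b26⊕b27⊕b28⊕b29⊕b30⊕b31 = 1⊕0⊕1⊕1⊕1⊕1⊕1⊕1⊕0⊕0⊕1⊕0⊕0⊕0⊕1⊕1 = 0
Syndrome (s16...s1) = 00000 → position 0 (no error).
Overall parity (XOR of all 32 bits, including p0): 1⊕1⊕1⊕1⊕0⊕0⊕1⊕0⊕1⊕0⊕0⊕1⊕1⊕1⊕1⊕0⊕1⊕0⊕1⊕1⊕1⊕1⊕1⊕1⊕0⊕0⊕1⊕0⊕0⊕0⊕1⊕1 = 0
Overall=0, syndrome position=0 → no error.

none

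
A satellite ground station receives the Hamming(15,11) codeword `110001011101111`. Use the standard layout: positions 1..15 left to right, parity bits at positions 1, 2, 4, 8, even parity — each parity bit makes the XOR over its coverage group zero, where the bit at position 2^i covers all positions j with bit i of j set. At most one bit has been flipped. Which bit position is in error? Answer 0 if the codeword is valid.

s1: b1⊕b3⊕b5⊕b7⊕b9⊕b11⊕b13⊕b15 = 1⊕0⊕0⊕0⊕1⊕0⊕1⊕1 = 0
s2: b2⊕b3⊕b6⊕b7⊕b10⊕b11⊕b14⊕b15 = 1⊕0⊕1⊕0⊕1⊕0⊕1⊕1 = 1
s4: b4⊕b5⊕b6⊕b7⊕b12⊕b13⊕b14⊕b15 = 0⊕0⊕1⊕0⊕1⊕1⊕1⊕1 = 1
s8: b8⊕b9⊕b10⊕b11⊕b12⊕b13⊕b14⊕b15 = 1⊕1⊕1⊕0⊕1⊕1⊕1⊕1 = 1
Syndrome (s8...s1) = 1110 → position 14.

14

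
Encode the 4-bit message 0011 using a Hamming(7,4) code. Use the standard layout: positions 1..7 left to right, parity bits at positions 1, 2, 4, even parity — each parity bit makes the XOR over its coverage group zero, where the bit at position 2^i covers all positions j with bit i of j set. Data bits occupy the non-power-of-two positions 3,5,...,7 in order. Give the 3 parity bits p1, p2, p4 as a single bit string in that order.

Place data bits at non-power-of-two positions: b3=0, b5=0, b6=1, b7=1.
p1 = XOR of data positions {3,5,7} = 0⊕0⊕1 = 1
p2 = XOR of data positions {3,6,7} = 0⊕1⊕1 = 0
p4 = XOR of data positions {5,6,7} = 0⊕1⊕1 = 0
Parity bits p1,p2,p4 = 100

100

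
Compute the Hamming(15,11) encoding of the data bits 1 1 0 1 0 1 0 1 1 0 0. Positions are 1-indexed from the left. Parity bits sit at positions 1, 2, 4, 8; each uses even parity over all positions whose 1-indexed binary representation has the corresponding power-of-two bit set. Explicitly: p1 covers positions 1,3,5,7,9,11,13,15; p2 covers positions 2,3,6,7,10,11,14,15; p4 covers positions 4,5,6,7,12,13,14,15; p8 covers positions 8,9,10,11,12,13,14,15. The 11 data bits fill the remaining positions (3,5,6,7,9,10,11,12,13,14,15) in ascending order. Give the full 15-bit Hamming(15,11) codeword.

011010110101100

Place data bits at non-power-of-two positions: b3=1, b5=1, b6=0, b7=1, b9=0, b10=1, b11=0, b12=1, b13=1, b14=0, b15=0.
p1 = XOR of data positions {3,5,7,9,11,13,15} = 1⊕1⊕1⊕0⊕0⊕1⊕0 = 0
p2 = XOR of data positions {3,6,7,10,11,14,15} = 1⊕0⊕1⊕1⊕0⊕0⊕0 = 1
p4 = XOR of data positions {5,6,7,12,13,14,15} = 1⊕0⊕1⊕1⊕1⊕0⊕0 = 0
p8 = XOR of data positions {9,10,11,12,13,14,15} = 0⊕1⊕0⊕1⊕1⊕0⊕0 = 1
Codeword b1..b15 = 011010110101100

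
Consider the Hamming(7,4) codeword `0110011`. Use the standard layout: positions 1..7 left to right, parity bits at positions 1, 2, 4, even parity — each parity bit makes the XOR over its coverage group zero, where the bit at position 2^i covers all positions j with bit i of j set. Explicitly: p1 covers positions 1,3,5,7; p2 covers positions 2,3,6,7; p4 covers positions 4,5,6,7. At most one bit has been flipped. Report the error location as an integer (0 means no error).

s1: b1⊕b3⊕b5⊕b7 = 0⊕1⊕0⊕1 = 0
s2: b2⊕b3⊕b6⊕b7 = 1⊕1⊕1⊕1 = 0
s4: b4⊕b5⊕b6⊕b7 = 0⊕0⊕1⊕1 = 0
Syndrome (s4...s1) = 000 → position 0 (no error).

0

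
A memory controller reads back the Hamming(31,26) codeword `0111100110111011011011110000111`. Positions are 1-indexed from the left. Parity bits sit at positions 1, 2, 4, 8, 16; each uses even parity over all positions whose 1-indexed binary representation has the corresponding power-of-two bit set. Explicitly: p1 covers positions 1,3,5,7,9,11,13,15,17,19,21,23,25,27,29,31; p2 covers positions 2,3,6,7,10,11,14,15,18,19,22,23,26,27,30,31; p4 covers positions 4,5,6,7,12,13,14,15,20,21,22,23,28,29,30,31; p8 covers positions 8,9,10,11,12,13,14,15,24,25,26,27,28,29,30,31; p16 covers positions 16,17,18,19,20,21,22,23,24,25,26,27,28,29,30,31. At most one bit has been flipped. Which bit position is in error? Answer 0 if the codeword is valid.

s1: b1⊕b3⊕b5⊕b7⊕b9⊕b11⊕b13⊕b15⊕b17⊕b19⊕b21⊕b23⊕b25⊕b27⊕b29⊕b31 = 0⊕1⊕1⊕0⊕1⊕1⊕1⊕1⊕0⊕1⊕1⊕1⊕0⊕0⊕1⊕1 = 1
s2: b2⊕b3⊕b6⊕b7⊕b10⊕b11⊕b14⊕b15⊕b18⊕b19⊕b22⊕b23⊕b26⊕b27⊕b30⊕b31 = 1⊕1⊕0⊕0⊕0⊕1⊕0⊕1⊕1⊕1⊕1⊕1⊕0⊕0⊕1⊕1 = 0
s4: b4⊕b5⊕b6⊕b7⊕b12⊕b13⊕b14⊕b15⊕b20⊕b21⊕b22⊕b23⊕b28⊕b29⊕b30⊕b31 = 1⊕1⊕0⊕0⊕1⊕1⊕0⊕1⊕0⊕1⊕1⊕1⊕0⊕1⊕1⊕1 = 1
s8: b8⊕b9⊕b10⊕b11⊕b12⊕b13⊕b14⊕b15⊕b24⊕b25⊕b26⊕b27⊕b28⊕b29⊕b30⊕b31 = 1⊕1⊕0⊕1⊕1⊕1⊕0⊕1⊕1⊕0⊕0⊕0⊕0⊕1⊕1⊕1 = 0
s16: b16⊕b17⊕b18⊕b19⊕b20⊕b21⊕b22⊕b23⊕b24⊕b25⊕b26⊕b27⊕b28⊕b29⊕b30⊕b31 = 1⊕0⊕1⊕1⊕0⊕1⊕1⊕1⊕1⊕0⊕0⊕0⊕0⊕1⊕1⊕1 = 0
Syndrome (s16...s1) = 00101 → position 5.

5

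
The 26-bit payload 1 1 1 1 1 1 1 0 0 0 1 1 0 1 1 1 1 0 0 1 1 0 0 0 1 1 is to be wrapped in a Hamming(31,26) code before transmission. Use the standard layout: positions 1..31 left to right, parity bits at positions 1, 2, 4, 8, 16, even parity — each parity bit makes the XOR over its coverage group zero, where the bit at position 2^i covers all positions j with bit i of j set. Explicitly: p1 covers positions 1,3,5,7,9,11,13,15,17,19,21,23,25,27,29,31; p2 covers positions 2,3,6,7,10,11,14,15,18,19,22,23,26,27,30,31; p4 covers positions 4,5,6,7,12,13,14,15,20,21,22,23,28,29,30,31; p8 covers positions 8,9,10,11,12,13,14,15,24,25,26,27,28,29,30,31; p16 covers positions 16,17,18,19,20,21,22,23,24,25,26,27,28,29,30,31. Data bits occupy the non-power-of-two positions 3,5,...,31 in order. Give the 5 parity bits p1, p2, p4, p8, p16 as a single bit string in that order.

Place data bits at non-power-of-two positions: b3=1, b5=1, b6=1, b7=1, b9=1, b10=1, b11=1, b12=0, b13=0, b14=0, b15=1, b17=1, b18=0, b19=1, b20=1, b21=1, b22=1, b23=0, b24=0, b25=1, b26=1, b27=0, b28=0, b29=0, b30=1, b31=1.
p1 = XOR of data positions {3,5,7,9,11,13,15,17,19,21,23,25,27,29,31} = 1⊕1⊕1⊕1⊕1⊕0⊕1⊕1⊕1⊕1⊕0⊕1⊕0⊕0⊕1 = 1
p2 = XOR of data positions {3,6,7,10,11,14,15,18,19,22,23,26,27,30,31} = 1⊕1⊕1⊕1⊕1⊕0⊕1⊕0⊕1⊕1⊕0⊕1⊕0⊕1⊕1 = 1
p4 = XOR of data positions {5,6,7,12,13,14,15,20,21,22,23,28,29,30,31} = 1⊕1⊕1⊕0⊕0⊕0⊕1⊕1⊕1⊕1⊕0⊕0⊕0⊕1⊕1 = 1
p8 = XOR of data positions {9,10,11,12,13,14,15,24,25,26,27,28,29,30,31} = 1⊕1⊕1⊕0⊕0⊕0⊕1⊕0⊕1⊕1⊕0⊕0⊕0⊕1⊕1 = 0
p16 = XOR of data positions {17,18,19,20,21,22,23,24,25,26,27,28,29,30,31} = 1⊕0⊕1⊕1⊕1⊕1⊕0⊕0⊕1⊕1⊕0⊕0⊕0⊕1⊕1 = 1
Parity bits p1,p2,p4,p8,p16 = 11101

11101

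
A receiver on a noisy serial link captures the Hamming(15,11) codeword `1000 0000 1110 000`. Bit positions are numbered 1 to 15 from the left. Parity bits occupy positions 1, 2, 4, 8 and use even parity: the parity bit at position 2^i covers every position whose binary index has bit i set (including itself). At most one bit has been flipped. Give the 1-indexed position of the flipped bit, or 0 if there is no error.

9

s1: b1⊕b3⊕b5⊕b7⊕b9⊕b11⊕b13⊕b15 = 1⊕0⊕0⊕0⊕1⊕1⊕0⊕0 = 1
s2: b2⊕b3⊕b6⊕b7⊕b10⊕b11⊕b14⊕b15 = 0⊕0⊕0⊕0⊕1⊕1⊕0⊕0 = 0
s4: b4⊕b5⊕b6⊕b7⊕b12⊕b13⊕b14⊕b15 = 0⊕0⊕0⊕0⊕0⊕0⊕0⊕0 = 0
s8: b8⊕b9⊕b10⊕b11⊕b12⊕b13⊕b14⊕b15 = 0⊕1⊕1⊕1⊕0⊕0⊕0⊕0 = 1
Syndrome (s8...s1) = 1001 → position 9.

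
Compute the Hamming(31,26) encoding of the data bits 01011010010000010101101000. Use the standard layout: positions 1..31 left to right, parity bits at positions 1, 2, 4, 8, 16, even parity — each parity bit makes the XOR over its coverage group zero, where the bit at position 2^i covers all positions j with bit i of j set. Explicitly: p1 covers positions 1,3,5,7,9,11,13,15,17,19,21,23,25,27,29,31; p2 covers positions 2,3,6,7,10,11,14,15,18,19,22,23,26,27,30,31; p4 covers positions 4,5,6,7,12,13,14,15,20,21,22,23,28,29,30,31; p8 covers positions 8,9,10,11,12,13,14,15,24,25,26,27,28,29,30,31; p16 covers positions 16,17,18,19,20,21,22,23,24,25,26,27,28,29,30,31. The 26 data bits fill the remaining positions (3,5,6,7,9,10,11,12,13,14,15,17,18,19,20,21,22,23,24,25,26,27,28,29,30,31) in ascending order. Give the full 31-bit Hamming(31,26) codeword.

Place data bits at non-power-of-two positions: b3=0, b5=1, b6=0, b7=1, b9=1, b10=0, b11=1, b12=0, b13=0, b14=1, b15=0, b17=0, b18=0, b19=0, b20=0, b21=1, b22=0, b23=1, b24=0, b25=1, b26=1, b27=0, b28=1, b29=0, b30=0, b31=0.
p1 = XOR of data positions {3,5,7,9,11,13,15,17,19,21,23,25,27,29,31} = 0⊕1⊕1⊕1⊕1⊕0⊕0⊕0⊕0⊕1⊕1⊕1⊕0⊕0⊕0 = 1
p2 = XOR of data positions {3,6,7,10,11,14,15,18,19,22,23,26,27,30,31} = 0⊕0⊕1⊕0⊕1⊕1⊕0⊕0⊕0⊕0⊕1⊕1⊕0⊕0⊕0 = 1
p4 = XOR of data positions {5,6,7,12,13,14,15,20,21,22,23,28,29,30,31} = 1⊕0⊕1⊕0⊕0⊕1⊕0⊕0⊕1⊕0⊕1⊕1⊕0⊕0⊕0 = 0
p8 = XOR of data positions {9,10,11,12,13,14,15,24,25,26,27,28,29,30,31} = 1⊕0⊕1⊕0⊕0⊕1⊕0⊕0⊕1⊕1⊕0⊕1⊕0⊕0⊕0 = 0
p16 = XOR of data positions {17,18,19,20,21,22,23,24,25,26,27,28,29,30,31} = 0⊕0⊕0⊕0⊕1⊕0⊕1⊕0⊕1⊕1⊕0⊕1⊕0⊕0⊕0 = 1
Codeword b1..b31 = 1100101010100101000010101101000

1100101010100101000010101101000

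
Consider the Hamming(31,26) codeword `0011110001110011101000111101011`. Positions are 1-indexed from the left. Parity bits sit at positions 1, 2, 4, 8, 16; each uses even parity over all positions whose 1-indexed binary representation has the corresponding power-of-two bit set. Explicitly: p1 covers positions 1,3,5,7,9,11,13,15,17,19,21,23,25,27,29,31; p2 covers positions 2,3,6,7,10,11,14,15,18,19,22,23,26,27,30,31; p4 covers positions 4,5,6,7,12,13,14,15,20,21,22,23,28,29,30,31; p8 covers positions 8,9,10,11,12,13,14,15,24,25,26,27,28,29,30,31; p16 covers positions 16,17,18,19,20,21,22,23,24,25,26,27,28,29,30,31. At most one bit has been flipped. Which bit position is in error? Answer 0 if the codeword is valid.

5

s1: b1⊕b3⊕b5⊕b7⊕b9⊕b11⊕b13⊕b15⊕b17⊕b19⊕b21⊕b23⊕b25⊕b27⊕b29⊕b31 = 0⊕1⊕1⊕0⊕0⊕1⊕0⊕1⊕1⊕1⊕0⊕1⊕1⊕0⊕0⊕1 = 1
s2: b2⊕b3⊕b6⊕b7⊕b10⊕b11⊕b14⊕b15⊕b18⊕b19⊕b22⊕b23⊕b26⊕b27⊕b30⊕b31 = 0⊕1⊕1⊕0⊕1⊕1⊕0⊕1⊕0⊕1⊕0⊕1⊕1⊕0⊕1⊕1 = 0
s4: b4⊕b5⊕b6⊕b7⊕b12⊕b13⊕b14⊕b15⊕b20⊕b21⊕b22⊕b23⊕b28⊕b29⊕b30⊕b31 = 1⊕1⊕1⊕0⊕1⊕0⊕0⊕1⊕0⊕0⊕0⊕1⊕1⊕0⊕1⊕1 = 1
s8: b8⊕b9⊕b10⊕b11⊕b12⊕b13⊕b14⊕b15⊕b24⊕b25⊕b26⊕b27⊕b28⊕b29⊕b30⊕b31 = 0⊕0⊕1⊕1⊕1⊕0⊕0⊕1⊕1⊕1⊕1⊕0⊕1⊕0⊕1⊕1 = 0
s16: b16⊕b17⊕b18⊕b19⊕b20⊕b21⊕b22⊕b23⊕b24⊕b25⊕b26⊕b27⊕b28⊕b29⊕b30⊕b31 = 1⊕1⊕0⊕1⊕0⊕0⊕0⊕1⊕1⊕1⊕1⊕0⊕1⊕0⊕1⊕1 = 0
Syndrome (s16...s1) = 00101 → position 5.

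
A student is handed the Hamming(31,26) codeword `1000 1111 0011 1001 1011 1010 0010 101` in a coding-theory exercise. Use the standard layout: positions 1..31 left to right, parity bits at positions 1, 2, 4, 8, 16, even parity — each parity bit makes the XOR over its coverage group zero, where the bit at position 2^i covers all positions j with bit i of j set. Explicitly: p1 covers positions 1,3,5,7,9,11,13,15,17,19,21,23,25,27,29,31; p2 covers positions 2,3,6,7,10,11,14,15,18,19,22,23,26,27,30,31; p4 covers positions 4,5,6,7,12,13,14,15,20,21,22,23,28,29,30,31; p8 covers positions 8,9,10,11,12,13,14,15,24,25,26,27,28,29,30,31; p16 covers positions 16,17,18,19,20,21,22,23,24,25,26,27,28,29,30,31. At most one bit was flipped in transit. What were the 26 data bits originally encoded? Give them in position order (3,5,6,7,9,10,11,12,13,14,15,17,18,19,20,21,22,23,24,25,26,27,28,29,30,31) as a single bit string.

s1: b1⊕b3⊕b5⊕b7⊕b9⊕b11⊕b13⊕b15⊕b17⊕b19⊕b21⊕b23⊕b25⊕b27⊕b29⊕b31 = 1⊕0⊕1⊕1⊕0⊕1⊕1⊕0⊕1⊕1⊕1⊕1⊕0⊕1⊕1⊕1 = 0
s2: b2⊕b3⊕b6⊕b7⊕b10⊕b11⊕b14⊕b15⊕b18⊕b19⊕b22⊕b23⊕b26⊕b27⊕b30⊕b31 = 0⊕0⊕1⊕1⊕0⊕1⊕0⊕0⊕0⊕1⊕0⊕1⊕0⊕1⊕0⊕1 = 1
s4: b4⊕b5⊕b6⊕b7⊕b12⊕b13⊕b14⊕b15⊕b20⊕b21⊕b22⊕b23⊕b28⊕b29⊕b30⊕b31 = 0⊕1⊕1⊕1⊕1⊕1⊕0⊕0⊕1⊕1⊕0⊕1⊕0⊕1⊕0⊕1 = 0
s8: b8⊕b9⊕b10⊕b11⊕b12⊕b13⊕b14⊕b15⊕b24⊕b25⊕b26⊕b27⊕b28⊕b29⊕b30⊕b31 = 1⊕0⊕0⊕1⊕1⊕1⊕0⊕0⊕0⊕0⊕0⊕1⊕0⊕1⊕0⊕1 = 1
s16: b16⊕b17⊕b18⊕b19⊕b20⊕b21⊕b22⊕b23⊕b24⊕b25⊕b26⊕b27⊕b28⊕b29⊕b30⊕b31 = 1⊕1⊕0⊕1⊕1⊕1⊕0⊕1⊕0⊕0⊕0⊕1⊕0⊕1⊕0⊕1 = 1
Syndrome (s16...s1) = 11010 → position 26.
Flip bit 26: corrected codeword = 1000111100111001101110100110101
Data bits at positions 3,5,6,7,9,10,11,12,13,14,15,17,18,19,20,21,22,23,24,25,26,27,28,29,30,31: 01110011100101110100110101

01110011100101110100110101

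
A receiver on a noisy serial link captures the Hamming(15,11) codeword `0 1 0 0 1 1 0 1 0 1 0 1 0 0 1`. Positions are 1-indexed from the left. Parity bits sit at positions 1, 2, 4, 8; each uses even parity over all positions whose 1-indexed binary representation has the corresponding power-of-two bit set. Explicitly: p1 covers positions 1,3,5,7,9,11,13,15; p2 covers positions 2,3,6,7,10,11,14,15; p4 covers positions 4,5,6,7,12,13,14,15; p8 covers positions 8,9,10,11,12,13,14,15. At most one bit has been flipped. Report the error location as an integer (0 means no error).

s1: b1⊕b3⊕b5⊕b7⊕b9⊕b11⊕b13⊕b15 = 0⊕0⊕1⊕0⊕0⊕0⊕0⊕1 = 0
s2: b2⊕b3⊕b6⊕b7⊕b10⊕b11⊕b14⊕b15 = 1⊕0⊕1⊕0⊕1⊕0⊕0⊕1 = 0
s4: b4⊕b5⊕b6⊕b7⊕b12⊕b13⊕b14⊕b15 = 0⊕1⊕1⊕0⊕1⊕0⊕0⊕1 = 0
s8: b8⊕b9⊕b10⊕b11⊕b12⊕b13⊕b14⊕b15 = 1⊕0⊕1⊕0⊕1⊕0⊕0⊕1 = 0
Syndrome (s8...s1) = 0000 → position 0 (no error).

0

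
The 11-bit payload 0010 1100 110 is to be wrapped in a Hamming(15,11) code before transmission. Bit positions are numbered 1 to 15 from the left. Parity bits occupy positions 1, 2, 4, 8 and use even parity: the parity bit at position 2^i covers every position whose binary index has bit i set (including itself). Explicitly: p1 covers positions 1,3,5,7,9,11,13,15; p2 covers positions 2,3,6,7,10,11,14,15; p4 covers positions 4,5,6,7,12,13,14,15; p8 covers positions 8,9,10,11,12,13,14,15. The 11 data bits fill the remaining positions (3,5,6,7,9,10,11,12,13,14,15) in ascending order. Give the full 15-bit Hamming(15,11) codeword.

010101001100110

Place data bits at non-power-of-two positions: b3=0, b5=0, b6=1, b7=0, b9=1, b10=1, b11=0, b12=0, b13=1, b14=1, b15=0.
p1 = XOR of data positions {3,5,7,9,11,13,15} = 0⊕0⊕0⊕1⊕0⊕1⊕0 = 0
p2 = XOR of data positions {3,6,7,10,11,14,15} = 0⊕1⊕0⊕1⊕0⊕1⊕0 = 1
p4 = XOR of data positions {5,6,7,12,13,14,15} = 0⊕1⊕0⊕0⊕1⊕1⊕0 = 1
p8 = XOR of data positions {9,10,11,12,13,14,15} = 1⊕1⊕0⊕0⊕1⊕1⊕0 = 0
Codeword b1..b15 = 010101001100110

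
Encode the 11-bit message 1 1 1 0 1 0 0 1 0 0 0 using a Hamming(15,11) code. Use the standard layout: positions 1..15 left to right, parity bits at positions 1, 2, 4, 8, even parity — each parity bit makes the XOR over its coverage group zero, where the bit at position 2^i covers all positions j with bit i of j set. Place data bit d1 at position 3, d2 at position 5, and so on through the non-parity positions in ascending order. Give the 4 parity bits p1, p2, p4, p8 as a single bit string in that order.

1010

Place data bits at non-power-of-two positions: b3=1, b5=1, b6=1, b7=0, b9=1, b10=0, b11=0, b12=1, b13=0, b14=0, b15=0.
p1 = XOR of data positions {3,5,7,9,11,13,15} = 1⊕1⊕0⊕1⊕0⊕0⊕0 = 1
p2 = XOR of data positions {3,6,7,10,11,14,15} = 1⊕1⊕0⊕0⊕0⊕0⊕0 = 0
p4 = XOR of data positions {5,6,7,12,13,14,15} = 1⊕1⊕0⊕1⊕0⊕0⊕0 = 1
p8 = XOR of data positions {9,10,11,12,13,14,15} = 1⊕0⊕0⊕1⊕0⊕0⊕0 = 0
Parity bits p1,p2,p4,p8 = 1010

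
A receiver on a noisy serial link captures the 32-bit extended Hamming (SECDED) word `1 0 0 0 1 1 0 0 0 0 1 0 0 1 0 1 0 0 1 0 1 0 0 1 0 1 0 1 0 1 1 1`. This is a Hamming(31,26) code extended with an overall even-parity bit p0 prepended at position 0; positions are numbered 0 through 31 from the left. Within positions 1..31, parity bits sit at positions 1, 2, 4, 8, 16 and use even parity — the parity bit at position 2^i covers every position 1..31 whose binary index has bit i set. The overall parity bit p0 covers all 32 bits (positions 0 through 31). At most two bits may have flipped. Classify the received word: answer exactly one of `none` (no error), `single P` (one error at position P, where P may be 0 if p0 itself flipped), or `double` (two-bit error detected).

s1: b1⊕b3⊕b5⊕b7⊕b9⊕b11⊕b13⊕b15⊕b17⊕b19⊕b21⊕b23⊕b25⊕b27⊕b29⊕b31 = 0⊕0⊕1⊕0⊕0⊕0⊕1⊕1⊕0⊕0⊕0⊕1⊕1⊕1⊕1⊕1 = 0
s2: b2⊕b3⊕b6⊕b7⊕b10⊕b11⊕b14⊕b15⊕b18⊕b19⊕b22⊕b23⊕b26⊕b27⊕b30⊕b31 = 0⊕0⊕0⊕0⊕1⊕0⊕0⊕1⊕1⊕0⊕0⊕1⊕0⊕1⊕1⊕1 = 1
s4: b4⊕b5⊕b6⊕b7⊕b12⊕b13⊕b14⊕b15⊕b20⊕b21⊕b22⊕b23⊕b28⊕b29⊕b30⊕b31 = 1⊕1⊕0⊕0⊕0⊕1⊕0⊕1⊕1⊕0⊕0⊕1⊕0⊕1⊕1⊕1 = 1
s8: b8⊕b9⊕b10⊕b11⊕b12⊕b13⊕b14⊕b15⊕b24⊕b25⊕b26⊕b27⊕b28⊕b29⊕b30⊕b31 = 0⊕0⊕1⊕0⊕0⊕1⊕0⊕1⊕0⊕1⊕0⊕1⊕0⊕1⊕1⊕1 = 0
s16: b16⊕b17⊕b18⊕b19⊕b20⊕b21⊕b22⊕b23⊕b24⊕b25⊕b26⊕b27⊕b28⊕b29⊕b30⊕b31 = 0⊕0⊕1⊕0⊕1⊕0⊕0⊕1⊕0⊕1⊕0⊕1⊕0⊕1⊕1⊕1 = 0
Syndrome (s16...s1) = 00110 → position 6.
Overall parity (XOR of all 32 bits, including p0): 1⊕0⊕0⊕0⊕1⊕1⊕0⊕0⊕0⊕0⊕1⊕0⊕0⊕1⊕0⊕1⊕0⊕0⊕1⊕0⊕1⊕0⊕0⊕1⊕0⊕1⊕0⊕1⊕0⊕1⊕1⊕1 = 0
Overall=0, syndrome position=6 → double-bit error detected (uncorrectable).

double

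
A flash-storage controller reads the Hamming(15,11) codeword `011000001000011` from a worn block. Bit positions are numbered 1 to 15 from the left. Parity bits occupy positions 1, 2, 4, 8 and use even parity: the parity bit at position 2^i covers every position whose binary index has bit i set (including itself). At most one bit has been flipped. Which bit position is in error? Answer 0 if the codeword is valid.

9

s1: b1⊕b3⊕b5⊕b7⊕b9⊕b11⊕b13⊕b15 = 0⊕1⊕0⊕0⊕1⊕0⊕0⊕1 = 1
s2: b2⊕b3⊕b6⊕b7⊕b10⊕b11⊕b14⊕b15 = 1⊕1⊕0⊕0⊕0⊕0⊕1⊕1 = 0
s4: b4⊕b5⊕b6⊕b7⊕b12⊕b13⊕b14⊕b15 = 0⊕0⊕0⊕0⊕0⊕0⊕1⊕1 = 0
s8: b8⊕b9⊕b10⊕b11⊕b12⊕b13⊕b14⊕b15 = 0⊕1⊕0⊕0⊕0⊕0⊕1⊕1 = 1
Syndrome (s8...s1) = 1001 → position 9.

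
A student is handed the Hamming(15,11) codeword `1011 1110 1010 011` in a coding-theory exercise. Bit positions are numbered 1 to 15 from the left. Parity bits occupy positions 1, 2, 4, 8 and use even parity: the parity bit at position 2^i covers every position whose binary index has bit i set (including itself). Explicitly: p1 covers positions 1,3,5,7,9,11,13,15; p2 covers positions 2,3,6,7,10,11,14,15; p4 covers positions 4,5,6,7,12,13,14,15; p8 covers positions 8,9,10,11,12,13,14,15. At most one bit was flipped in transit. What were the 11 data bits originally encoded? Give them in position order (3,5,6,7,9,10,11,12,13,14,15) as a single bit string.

11111010011

s1: b1⊕b3⊕b5⊕b7⊕b9⊕b11⊕b13⊕b15 = 1⊕1⊕1⊕1⊕1⊕1⊕0⊕1 = 1
s2: b2⊕b3⊕b6⊕b7⊕b10⊕b11⊕b14⊕b15 = 0⊕1⊕1⊕1⊕0⊕1⊕1⊕1 = 0
s4: b4⊕b5⊕b6⊕b7⊕b12⊕b13⊕b14⊕b15 = 1⊕1⊕1⊕1⊕0⊕0⊕1⊕1 = 0
s8: b8⊕b9⊕b10⊕b11⊕b12⊕b13⊕b14⊕b15 = 0⊕1⊕0⊕1⊕0⊕0⊕1⊕1 = 0
Syndrome (s8...s1) = 0001 → position 1.
Flip bit 1: corrected codeword = 001111101010011
Data bits at positions 3,5,6,7,9,10,11,12,13,14,15: 11111010011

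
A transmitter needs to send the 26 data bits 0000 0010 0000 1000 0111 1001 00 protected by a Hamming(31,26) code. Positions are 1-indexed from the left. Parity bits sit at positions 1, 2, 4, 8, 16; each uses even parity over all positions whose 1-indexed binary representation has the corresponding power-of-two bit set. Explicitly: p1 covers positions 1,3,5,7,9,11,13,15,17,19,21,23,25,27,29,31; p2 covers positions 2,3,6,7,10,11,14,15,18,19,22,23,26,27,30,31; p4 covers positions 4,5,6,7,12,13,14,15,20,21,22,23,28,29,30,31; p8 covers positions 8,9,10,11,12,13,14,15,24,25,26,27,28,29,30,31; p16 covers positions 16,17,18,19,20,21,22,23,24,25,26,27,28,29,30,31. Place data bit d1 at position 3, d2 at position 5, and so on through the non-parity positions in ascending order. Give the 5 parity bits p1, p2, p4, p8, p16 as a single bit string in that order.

Place data bits at non-power-of-two positions: b3=0, b5=0, b6=0, b7=0, b9=0, b10=0, b11=1, b12=0, b13=0, b14=0, b15=0, b17=0, b18=1, b19=0, b20=0, b21=0, b22=0, b23=1, b24=1, b25=1, b26=1, b27=0, b28=0, b29=1, b30=0, b31=0.
p1 = XOR of data positions {3,5,7,9,11,13,15,17,19,21,23,25,27,29,31} = 0⊕0⊕0⊕0⊕1⊕0⊕0⊕0⊕0⊕0⊕1⊕1⊕0⊕1⊕0 = 0
p2 = XOR of data positions {3,6,7,10,11,14,15,18,19,22,23,26,27,30,31} = 0⊕0⊕0⊕0⊕1⊕0⊕0⊕1⊕0⊕0⊕1⊕1⊕0⊕0⊕0 = 0
p4 = XOR of data positions {5,6,7,12,13,14,15,20,21,22,23,28,29,30,31} = 0⊕0⊕0⊕0⊕0⊕0⊕0⊕0⊕0⊕0⊕1⊕0⊕1⊕0⊕0 = 0
p8 = XOR of data positions {9,10,11,12,13,14,15,24,25,26,27,28,29,30,31} = 0⊕0⊕1⊕0⊕0⊕0⊕0⊕1⊕1⊕1⊕0⊕0⊕1⊕0⊕0 = 1
p16 = XOR of data positions {17,18,19,20,21,22,23,24,25,26,27,28,29,30,31} = 0⊕1⊕0⊕0⊕0⊕0⊕1⊕1⊕1⊕1⊕0⊕0⊕1⊕0⊕0 = 0
Parity bits p1,p2,p4,p8,p16 = 00010

00010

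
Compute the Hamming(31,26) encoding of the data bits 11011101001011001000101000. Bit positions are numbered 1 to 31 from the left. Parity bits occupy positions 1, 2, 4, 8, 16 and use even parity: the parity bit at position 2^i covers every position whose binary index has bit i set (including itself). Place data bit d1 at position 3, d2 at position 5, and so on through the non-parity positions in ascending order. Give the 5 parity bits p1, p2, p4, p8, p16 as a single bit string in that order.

Place data bits at non-power-of-two positions: b3=1, b5=1, b6=0, b7=1, b9=1, b10=1, b11=0, b12=1, b13=0, b14=0, b15=1, b17=0, b18=1, b19=1, b20=0, b21=0, b22=1, b23=0, b24=0, b25=0, b26=1, b27=0, b28=1, b29=0, b30=0, b31=0.
p1 = XOR of data positions {3,5,7,9,11,13,15,17,19,21,23,25,27,29,31} = 1⊕1⊕1⊕1⊕0⊕0⊕1⊕0⊕1⊕0⊕0⊕0⊕0⊕0⊕0 = 0
p2 = XOR of data positions {3,6,7,10,11,14,15,18,19,22,23,26,27,30,31} = 1⊕0⊕1⊕1⊕0⊕0⊕1⊕1⊕1⊕1⊕0⊕1⊕0⊕0⊕0 = 0
p4 = XOR of data positions {5,6,7,12,13,14,15,20,21,22,23,28,29,30,31} = 1⊕0⊕1⊕1⊕0⊕0⊕1⊕0⊕0⊕1⊕0⊕1⊕0⊕0⊕0 = 0
p8 = XOR of data positions {9,10,11,12,13,14,15,24,25,26,27,28,29,30,31} = 1⊕1⊕0⊕1⊕0⊕0⊕1⊕0⊕0⊕1⊕0⊕1⊕0⊕0⊕0 = 0
p16 = XOR of data positions {17,18,19,20,21,22,23,24,25,26,27,28,29,30,31} = 0⊕1⊕1⊕0⊕0⊕1⊕0⊕0⊕0⊕1⊕0⊕1⊕0⊕0⊕0 = 1
Parity bits p1,p2,p4,p8,p16 = 00001

00001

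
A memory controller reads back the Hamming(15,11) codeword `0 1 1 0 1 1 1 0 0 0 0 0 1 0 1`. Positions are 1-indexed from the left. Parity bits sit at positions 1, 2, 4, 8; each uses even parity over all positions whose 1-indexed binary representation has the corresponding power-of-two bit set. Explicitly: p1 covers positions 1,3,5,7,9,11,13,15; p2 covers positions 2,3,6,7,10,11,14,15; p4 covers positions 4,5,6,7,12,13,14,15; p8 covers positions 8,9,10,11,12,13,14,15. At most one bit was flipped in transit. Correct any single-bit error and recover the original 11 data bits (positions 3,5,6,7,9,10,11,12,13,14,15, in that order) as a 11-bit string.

s1: b1⊕b3⊕b5⊕b7⊕b9⊕b11⊕b13⊕b15 = 0⊕1⊕1⊕1⊕0⊕0⊕1⊕1 = 1
s2: b2⊕b3⊕b6⊕b7⊕b10⊕b11⊕b14⊕b15 = 1⊕1⊕1⊕1⊕0⊕0⊕0⊕1 = 1
s4: b4⊕b5⊕b6⊕b7⊕b12⊕b13⊕b14⊕b15 = 0⊕1⊕1⊕1⊕0⊕1⊕0⊕1 = 1
s8: b8⊕b9⊕b10⊕b11⊕b12⊕b13⊕b14⊕b15 = 0⊕0⊕0⊕0⊕0⊕1⊕0⊕1 = 0
Syndrome (s8...s1) = 0111 → position 7.
Flip bit 7: corrected codeword = 011011000000101
Data bits at positions 3,5,6,7,9,10,11,12,13,14,15: 11100000101

11100000101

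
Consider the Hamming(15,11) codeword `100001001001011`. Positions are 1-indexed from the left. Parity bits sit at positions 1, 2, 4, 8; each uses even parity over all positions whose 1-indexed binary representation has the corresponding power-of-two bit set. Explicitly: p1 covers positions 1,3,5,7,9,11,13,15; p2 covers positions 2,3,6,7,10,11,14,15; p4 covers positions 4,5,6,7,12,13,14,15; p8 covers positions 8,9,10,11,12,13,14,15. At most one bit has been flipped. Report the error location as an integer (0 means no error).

s1: b1⊕b3⊕b5⊕b7⊕b9⊕b11⊕b13⊕b15 = 1⊕0⊕0⊕0⊕1⊕0⊕0⊕1 = 1
s2: b2⊕b3⊕b6⊕b7⊕b10⊕b11⊕b14⊕b15 = 0⊕0⊕1⊕0⊕0⊕0⊕1⊕1 = 1
s4: b4⊕b5⊕b6⊕b7⊕b12⊕b13⊕b14⊕b15 = 0⊕0⊕1⊕0⊕1⊕0⊕1⊕1 = 0
s8: b8⊕b9⊕b10⊕b11⊕b12⊕b13⊕b14⊕b15 = 0⊕1⊕0⊕0⊕1⊕0⊕1⊕1 = 0
Syndrome (s8...s1) = 0011 → position 3.

3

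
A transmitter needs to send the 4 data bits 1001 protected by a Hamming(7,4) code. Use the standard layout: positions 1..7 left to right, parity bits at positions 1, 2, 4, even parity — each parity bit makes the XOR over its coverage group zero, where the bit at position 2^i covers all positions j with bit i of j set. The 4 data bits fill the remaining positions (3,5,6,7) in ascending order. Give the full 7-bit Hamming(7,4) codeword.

Place data bits at non-power-of-two positions: b3=1, b5=0, b6=0, b7=1.
p1 = XOR of data positions {3,5,7} = 1⊕0⊕1 = 0
p2 = XOR of data positions {3,6,7} = 1⊕0⊕1 = 0
p4 = XOR of data positions {5,6,7} = 0⊕0⊕1 = 1
Codeword b1..b7 = 0011001

0011001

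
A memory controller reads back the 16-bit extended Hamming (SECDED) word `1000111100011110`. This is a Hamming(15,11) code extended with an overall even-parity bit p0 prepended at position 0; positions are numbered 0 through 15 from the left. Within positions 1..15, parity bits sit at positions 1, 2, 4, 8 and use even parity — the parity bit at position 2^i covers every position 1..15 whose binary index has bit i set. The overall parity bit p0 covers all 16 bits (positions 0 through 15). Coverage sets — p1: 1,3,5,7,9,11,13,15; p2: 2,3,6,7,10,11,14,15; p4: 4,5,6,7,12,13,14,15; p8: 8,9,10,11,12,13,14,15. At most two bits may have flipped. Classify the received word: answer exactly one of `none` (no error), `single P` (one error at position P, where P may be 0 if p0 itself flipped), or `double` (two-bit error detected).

s1: b1⊕b3⊕b5⊕b7⊕b9⊕b11⊕b13⊕b15 = 0⊕0⊕1⊕1⊕0⊕1⊕1⊕0 = 0
s2: b2⊕b3⊕b6⊕b7⊕b10⊕b11⊕b14⊕b15 = 0⊕0⊕1⊕1⊕0⊕1⊕1⊕0 = 0
s4: b4⊕b5⊕b6⊕b7⊕b12⊕b13⊕b14⊕b15 = 1⊕1⊕1⊕1⊕1⊕1⊕1⊕0 = 1
s8: b8⊕b9⊕b10⊕b11⊕b12⊕b13⊕b14⊕b15 = 0⊕0⊕0⊕1⊕1⊕1⊕1⊕0 = 0
Syndrome (s8...s1) = 0100 → position 4.
Overall parity (XOR of all 16 bits, including p0): 1⊕0⊕0⊕0⊕1⊕1⊕1⊕1⊕0⊕0⊕0⊕1⊕1⊕1⊕1⊕0 = 1
Overall=1, syndrome position=4 → single-bit error at position 4.

single 4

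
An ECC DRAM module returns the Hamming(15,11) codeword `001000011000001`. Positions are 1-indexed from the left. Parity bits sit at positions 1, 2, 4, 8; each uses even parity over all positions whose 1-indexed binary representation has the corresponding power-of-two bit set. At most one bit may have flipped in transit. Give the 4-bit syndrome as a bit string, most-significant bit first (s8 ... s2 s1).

1101

s1: b1⊕b3⊕b5⊕b7⊕b9⊕b11⊕b13⊕b15 = 0⊕1⊕0⊕0⊕1⊕0⊕0⊕1 = 1
s2: b2⊕b3⊕b6⊕b7⊕b10⊕b11⊕b14⊕b15 = 0⊕1⊕0⊕0⊕0⊕0⊕0⊕1 = 0
s4: b4⊕b5⊕b6⊕b7⊕b12⊕b13⊕b14⊕b15 = 0⊕0⊕0⊕0⊕0⊕0⊕0⊕1 = 1
s8: b8⊕b9⊕b10⊕b11⊕b12⊕b13⊕b14⊕b15 = 1⊕1⊕0⊕0⊕0⊕0⊕0⊕1 = 1
Syndrome (s8...s1) = 1101 → position 13.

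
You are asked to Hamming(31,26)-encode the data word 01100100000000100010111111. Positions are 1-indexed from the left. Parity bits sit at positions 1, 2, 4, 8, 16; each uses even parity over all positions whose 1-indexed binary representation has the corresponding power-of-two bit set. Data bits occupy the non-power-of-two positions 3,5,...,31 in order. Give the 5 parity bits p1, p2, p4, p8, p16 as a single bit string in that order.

Place data bits at non-power-of-two positions: b3=0, b5=1, b6=1, b7=0, b9=0, b10=1, b11=0, b12=0, b13=0, b14=0, b15=0, b17=0, b18=0, b19=0, b20=1, b21=0, b22=0, b23=0, b24=1, b25=0, b26=1, b27=1, b28=1, b29=1, b30=1, b31=1.
p1 = XOR of data positions {3,5,7,9,11,13,15,17,19,21,23,25,27,29,31} = 0⊕1⊕0⊕0⊕0⊕0⊕0⊕0⊕0⊕0⊕0⊕0⊕1⊕1⊕1 = 0
p2 = XOR of data positions {3,6,7,10,11,14,15,18,19,22,23,26,27,30,31} = 0⊕1⊕0⊕1⊕0⊕0⊕0⊕0⊕0⊕0⊕0⊕1⊕1⊕1⊕1 = 0
p4 = XOR of data positions {5,6,7,12,13,14,15,20,21,22,23,28,29,30,31} = 1⊕1⊕0⊕0⊕0⊕0⊕0⊕1⊕0⊕0⊕0⊕1⊕1⊕1⊕1 = 1
p8 = XOR of data positions {9,10,11,12,13,14,15,24,25,26,27,28,29,30,31} = 0⊕1⊕0⊕0⊕0⊕0⊕0⊕1⊕0⊕1⊕1⊕1⊕1⊕1⊕1 = 0
p16 = XOR of data positions {17,18,19,20,21,22,23,24,25,26,27,28,29,30,31} = 0⊕0⊕0⊕1⊕0⊕0⊕0⊕1⊕0⊕1⊕1⊕1⊕1⊕1⊕1 = 0
Parity bits p1,p2,p4,p8,p16 = 00100

00100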